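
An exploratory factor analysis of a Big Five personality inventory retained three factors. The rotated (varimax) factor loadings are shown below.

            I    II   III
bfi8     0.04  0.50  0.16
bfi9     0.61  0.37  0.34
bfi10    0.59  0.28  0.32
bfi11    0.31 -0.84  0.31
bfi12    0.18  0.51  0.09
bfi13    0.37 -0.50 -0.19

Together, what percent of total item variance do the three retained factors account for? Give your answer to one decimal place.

50.9%

SS loadings by factor: 0.9872, 1.6810, 0.3839; total = 3.0521.
Total variance with 6 standardized items is 6, so the solution explains 3.0521/6 = 0.5087 = 50.87%.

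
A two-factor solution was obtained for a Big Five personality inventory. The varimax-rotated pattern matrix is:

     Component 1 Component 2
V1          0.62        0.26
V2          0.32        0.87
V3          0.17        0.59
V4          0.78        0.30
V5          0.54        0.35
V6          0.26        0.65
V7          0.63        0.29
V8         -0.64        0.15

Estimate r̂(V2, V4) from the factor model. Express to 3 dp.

r̂ = Σ λ_i·λ_j across factors = (0.32)(0.78) + (0.87)(0.30)
  = +0.2496 +0.2610 = 0.5106

0.511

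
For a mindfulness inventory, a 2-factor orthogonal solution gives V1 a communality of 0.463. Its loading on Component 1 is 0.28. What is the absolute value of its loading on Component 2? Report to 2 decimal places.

Under orthogonal rotation h² = Σλ², so λ_Component 2² = h² − (0.0784) = 0.463 − 0.0784 = 0.3846.
|λ| = √0.3846 = 0.6202.

0.62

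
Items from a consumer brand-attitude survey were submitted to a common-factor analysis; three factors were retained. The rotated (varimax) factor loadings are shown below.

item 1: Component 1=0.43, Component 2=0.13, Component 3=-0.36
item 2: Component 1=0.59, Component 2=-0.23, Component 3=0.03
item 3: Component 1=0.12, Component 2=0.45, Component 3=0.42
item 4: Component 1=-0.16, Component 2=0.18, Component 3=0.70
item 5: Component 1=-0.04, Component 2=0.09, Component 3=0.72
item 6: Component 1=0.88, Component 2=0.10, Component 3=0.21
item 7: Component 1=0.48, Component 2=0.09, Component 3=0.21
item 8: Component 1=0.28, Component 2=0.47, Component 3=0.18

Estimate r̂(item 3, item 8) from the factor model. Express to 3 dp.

r̂ = Σ λ_i·λ_j across factors = (0.12)(0.28) + (0.45)(0.47) + (0.42)(0.18)
  = +0.0336 +0.2115 +0.0756 = 0.3207

0.321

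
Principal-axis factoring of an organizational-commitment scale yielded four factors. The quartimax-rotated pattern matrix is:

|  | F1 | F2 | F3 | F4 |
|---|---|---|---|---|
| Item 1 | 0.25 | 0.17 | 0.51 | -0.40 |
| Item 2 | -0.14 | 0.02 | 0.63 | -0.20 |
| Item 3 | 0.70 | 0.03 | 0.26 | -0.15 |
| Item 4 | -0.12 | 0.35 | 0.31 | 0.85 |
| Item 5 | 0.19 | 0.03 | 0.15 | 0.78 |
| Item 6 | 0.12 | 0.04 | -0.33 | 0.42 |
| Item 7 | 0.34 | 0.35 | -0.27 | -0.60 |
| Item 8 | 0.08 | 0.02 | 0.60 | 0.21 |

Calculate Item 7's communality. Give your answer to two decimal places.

h² = 0.34² + 0.35² + (-0.27)² + (-0.60)² = 0.1156 + 0.1225 + 0.0729 + 0.3600 = 0.6710

0.67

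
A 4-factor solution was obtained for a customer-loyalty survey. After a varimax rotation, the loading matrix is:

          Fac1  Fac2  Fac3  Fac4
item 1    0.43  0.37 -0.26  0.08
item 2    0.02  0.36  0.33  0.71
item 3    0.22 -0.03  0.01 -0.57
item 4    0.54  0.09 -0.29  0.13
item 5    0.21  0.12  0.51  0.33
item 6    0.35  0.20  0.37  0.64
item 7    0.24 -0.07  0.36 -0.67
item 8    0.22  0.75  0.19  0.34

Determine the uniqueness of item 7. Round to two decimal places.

h² = 0.24² + (-0.07)² + 0.36² + (-0.67)² = 0.0576 + 0.0049 + 0.1296 + 0.4489 = 0.6410
Uniqueness u² = 1 − h² = 1 − 0.6410 = 0.3590

0.36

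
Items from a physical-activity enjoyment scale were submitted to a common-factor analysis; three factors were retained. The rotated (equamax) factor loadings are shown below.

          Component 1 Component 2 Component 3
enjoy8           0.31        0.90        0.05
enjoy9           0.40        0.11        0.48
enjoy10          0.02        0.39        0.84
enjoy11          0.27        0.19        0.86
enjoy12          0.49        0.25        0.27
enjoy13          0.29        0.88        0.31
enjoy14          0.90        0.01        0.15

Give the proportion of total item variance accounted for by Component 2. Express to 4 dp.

SS loadings for Component 2 = 0.90² + 0.11² + 0.39² + 0.19² + 0.25² + 0.88² + 0.01² = 1.8473
Proportion of variance = 1.8473 / 7 = 0.2639.

0.2639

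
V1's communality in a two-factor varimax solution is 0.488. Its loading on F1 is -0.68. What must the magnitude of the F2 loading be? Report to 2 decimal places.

0.16

Under orthogonal rotation h² = Σλ², so λ_F2² = h² − (0.4624) = 0.488 − 0.4624 = 0.0256.
|λ| = √0.0256 = 0.1600.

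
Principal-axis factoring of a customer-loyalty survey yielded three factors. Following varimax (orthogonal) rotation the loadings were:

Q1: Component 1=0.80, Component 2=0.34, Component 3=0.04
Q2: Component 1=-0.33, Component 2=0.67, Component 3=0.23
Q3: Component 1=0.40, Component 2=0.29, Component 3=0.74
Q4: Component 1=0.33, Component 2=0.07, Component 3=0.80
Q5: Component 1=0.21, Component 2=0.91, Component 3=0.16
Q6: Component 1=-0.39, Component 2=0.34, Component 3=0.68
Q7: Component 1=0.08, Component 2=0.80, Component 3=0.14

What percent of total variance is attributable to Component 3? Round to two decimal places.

25.00%

SS loadings for Component 3 = 0.04² + 0.23² + 0.74² + 0.80² + 0.16² + 0.68² + 0.14² = 1.7497
With 7 standardized items, total variance = 7. Proportion = 1.7497/7 = 0.2500 → 25.00%.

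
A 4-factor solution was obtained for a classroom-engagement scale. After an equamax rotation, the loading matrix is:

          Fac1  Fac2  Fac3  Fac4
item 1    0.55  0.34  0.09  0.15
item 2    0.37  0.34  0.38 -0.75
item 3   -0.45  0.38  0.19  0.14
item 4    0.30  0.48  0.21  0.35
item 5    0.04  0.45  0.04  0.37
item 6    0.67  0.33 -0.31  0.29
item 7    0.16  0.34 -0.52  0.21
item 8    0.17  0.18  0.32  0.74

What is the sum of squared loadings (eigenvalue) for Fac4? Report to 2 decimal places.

1.54

SS loadings for Fac4 = 0.15² + (-0.75)² + 0.14² + 0.35² + 0.37² + 0.29² + 0.21² + 0.74² = 0.0225 + 0.5625 + 0.0196 + 0.1225 + 0.1369 + 0.0841 + 0.0441 + 0.5476 = 1.5398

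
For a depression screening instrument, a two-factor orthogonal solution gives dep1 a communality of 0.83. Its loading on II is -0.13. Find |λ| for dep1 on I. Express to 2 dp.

0.90

Under orthogonal rotation h² = Σλ², so λ_I² = h² − (0.0169) = 0.83 − 0.0169 = 0.8131.
|λ| = √0.8131 = 0.9017.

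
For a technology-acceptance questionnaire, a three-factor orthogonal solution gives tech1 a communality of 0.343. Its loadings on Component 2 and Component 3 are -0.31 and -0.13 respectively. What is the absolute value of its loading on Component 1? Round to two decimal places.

Under orthogonal rotation h² = Σλ², so λ_Component 1² = h² − (0.1130) = 0.343 − 0.1130 = 0.2300.
|λ| = √0.2300 = 0.4796.

0.48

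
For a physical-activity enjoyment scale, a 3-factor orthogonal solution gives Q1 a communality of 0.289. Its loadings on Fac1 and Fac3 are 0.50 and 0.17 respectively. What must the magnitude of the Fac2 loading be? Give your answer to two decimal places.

Under orthogonal rotation h² = Σλ², so λ_Fac2² = h² − (0.2789) = 0.289 − 0.2789 = 0.0101.
|λ| = √0.0101 = 0.1005.

0.10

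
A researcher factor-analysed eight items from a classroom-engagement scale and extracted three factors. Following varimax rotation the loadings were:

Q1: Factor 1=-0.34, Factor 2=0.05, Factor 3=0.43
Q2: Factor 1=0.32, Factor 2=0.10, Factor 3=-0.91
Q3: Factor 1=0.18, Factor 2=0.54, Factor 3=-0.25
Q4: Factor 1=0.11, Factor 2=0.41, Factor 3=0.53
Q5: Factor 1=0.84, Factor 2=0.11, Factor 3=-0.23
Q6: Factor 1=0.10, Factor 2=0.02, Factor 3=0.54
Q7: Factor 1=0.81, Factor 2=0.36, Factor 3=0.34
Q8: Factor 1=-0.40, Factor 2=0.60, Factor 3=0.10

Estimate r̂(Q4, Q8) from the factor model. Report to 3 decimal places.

r̂ = Σ λ_i·λ_j across factors = (0.11)(-0.40) + (0.41)(0.60) + (0.53)(0.10)
  = -0.0440 +0.2460 +0.0530 = 0.2550

0.255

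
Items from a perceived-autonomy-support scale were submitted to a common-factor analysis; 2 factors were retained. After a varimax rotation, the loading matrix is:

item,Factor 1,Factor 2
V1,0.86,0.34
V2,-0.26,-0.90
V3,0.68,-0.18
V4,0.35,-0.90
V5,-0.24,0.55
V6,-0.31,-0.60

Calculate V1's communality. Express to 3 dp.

h² = 0.86² + 0.34² = 0.7396 + 0.1156 = 0.8552

0.855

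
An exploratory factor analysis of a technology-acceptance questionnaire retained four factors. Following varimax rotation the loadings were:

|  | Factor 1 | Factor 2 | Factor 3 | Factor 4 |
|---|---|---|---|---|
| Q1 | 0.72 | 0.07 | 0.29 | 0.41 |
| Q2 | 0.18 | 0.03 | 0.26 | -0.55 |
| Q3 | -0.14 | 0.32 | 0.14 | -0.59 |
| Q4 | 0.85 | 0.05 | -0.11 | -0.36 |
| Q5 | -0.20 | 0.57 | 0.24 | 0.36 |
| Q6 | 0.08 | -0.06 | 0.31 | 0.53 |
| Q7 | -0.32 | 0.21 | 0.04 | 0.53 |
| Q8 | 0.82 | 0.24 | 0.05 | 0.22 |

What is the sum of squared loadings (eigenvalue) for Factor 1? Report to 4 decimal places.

SS loadings for Factor 1 = 0.72² + 0.18² + (-0.14)² + 0.85² + (-0.20)² + 0.08² + (-0.32)² + 0.82² = 0.5184 + 0.0324 + 0.0196 + 0.7225 + 0.0400 + 0.0064 + 0.1024 + 0.6724 = 2.1141

2.1141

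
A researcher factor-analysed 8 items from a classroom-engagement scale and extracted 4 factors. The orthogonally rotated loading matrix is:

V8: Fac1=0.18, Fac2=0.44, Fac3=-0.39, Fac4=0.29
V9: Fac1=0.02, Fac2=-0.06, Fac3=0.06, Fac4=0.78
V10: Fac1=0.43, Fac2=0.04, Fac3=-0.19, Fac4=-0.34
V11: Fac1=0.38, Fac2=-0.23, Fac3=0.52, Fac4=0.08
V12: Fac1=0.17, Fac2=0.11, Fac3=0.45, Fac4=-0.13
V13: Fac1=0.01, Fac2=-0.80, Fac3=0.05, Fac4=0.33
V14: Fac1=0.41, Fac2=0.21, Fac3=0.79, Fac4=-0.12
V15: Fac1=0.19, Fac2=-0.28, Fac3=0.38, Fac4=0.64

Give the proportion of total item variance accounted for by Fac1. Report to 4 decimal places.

SS loadings for Fac1 = 0.18² + 0.02² + 0.43² + 0.38² + 0.17² + 0.01² + 0.41² + 0.19² = 0.5953
Proportion of variance = 0.5953 / 8 = 0.0744.

0.0744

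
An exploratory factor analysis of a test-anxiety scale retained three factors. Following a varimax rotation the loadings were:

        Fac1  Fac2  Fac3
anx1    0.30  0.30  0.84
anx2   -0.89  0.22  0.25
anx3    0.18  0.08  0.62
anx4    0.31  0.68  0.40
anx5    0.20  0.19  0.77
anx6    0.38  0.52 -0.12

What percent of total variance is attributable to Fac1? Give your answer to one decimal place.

SS loadings for Fac1 = 0.30² + (-0.89)² + 0.18² + 0.31² + 0.20² + 0.38² = 1.1950
With 6 standardized items, total variance = 6. Proportion = 1.1950/6 = 0.1992 → 19.92%.

19.9%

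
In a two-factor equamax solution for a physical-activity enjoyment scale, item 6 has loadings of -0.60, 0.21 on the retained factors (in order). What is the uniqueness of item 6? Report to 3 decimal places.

h² = (-0.60)² + 0.21² = 0.3600 + 0.0441 = 0.4041
Uniqueness u² = 1 − h² = 1 − 0.4041 = 0.5959

0.596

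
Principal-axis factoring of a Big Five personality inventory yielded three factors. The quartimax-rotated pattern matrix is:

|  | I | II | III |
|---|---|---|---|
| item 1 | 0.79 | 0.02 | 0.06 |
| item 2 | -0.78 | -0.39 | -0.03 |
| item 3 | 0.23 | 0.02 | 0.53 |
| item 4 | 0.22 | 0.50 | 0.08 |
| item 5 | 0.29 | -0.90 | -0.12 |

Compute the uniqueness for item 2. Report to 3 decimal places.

0.239

h² = (-0.78)² + (-0.39)² + (-0.03)² = 0.6084 + 0.1521 + 0.0009 = 0.7614
Uniqueness u² = 1 − h² = 1 − 0.7614 = 0.2386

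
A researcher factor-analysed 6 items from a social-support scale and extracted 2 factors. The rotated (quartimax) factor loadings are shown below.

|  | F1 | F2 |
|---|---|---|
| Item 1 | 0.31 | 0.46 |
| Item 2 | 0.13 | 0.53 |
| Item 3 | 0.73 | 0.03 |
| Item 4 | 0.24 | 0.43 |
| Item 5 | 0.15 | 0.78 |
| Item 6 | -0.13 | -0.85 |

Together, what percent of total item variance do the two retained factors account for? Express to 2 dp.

SS loadings by factor: 0.7429, 2.0092; total = 2.7521.
Total variance with 6 standardized items is 6, so the solution explains 2.7521/6 = 0.4587 = 45.87%.

45.87%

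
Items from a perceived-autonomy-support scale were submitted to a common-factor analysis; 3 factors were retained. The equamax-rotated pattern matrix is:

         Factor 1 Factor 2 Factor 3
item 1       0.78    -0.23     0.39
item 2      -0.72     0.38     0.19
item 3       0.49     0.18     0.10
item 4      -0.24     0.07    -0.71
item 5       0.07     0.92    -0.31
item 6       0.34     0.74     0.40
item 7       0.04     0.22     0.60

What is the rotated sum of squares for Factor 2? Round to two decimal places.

1.68

SS loadings for Factor 2 = (-0.23)² + 0.38² + 0.18² + 0.07² + 0.92² + 0.74² + 0.22² = 0.0529 + 0.1444 + 0.0324 + 0.0049 + 0.8464 + 0.5476 + 0.0484 = 1.6770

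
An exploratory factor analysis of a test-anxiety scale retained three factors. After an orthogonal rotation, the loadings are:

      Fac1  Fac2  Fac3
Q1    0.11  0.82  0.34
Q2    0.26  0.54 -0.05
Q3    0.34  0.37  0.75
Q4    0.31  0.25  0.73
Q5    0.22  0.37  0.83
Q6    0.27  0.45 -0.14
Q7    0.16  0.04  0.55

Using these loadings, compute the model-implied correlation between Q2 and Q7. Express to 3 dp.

0.036

r̂ = Σ λ_i·λ_j across factors = (0.26)(0.16) + (0.54)(0.04) + (-0.05)(0.55)
  = +0.0416 +0.0216 -0.0275 = 0.0357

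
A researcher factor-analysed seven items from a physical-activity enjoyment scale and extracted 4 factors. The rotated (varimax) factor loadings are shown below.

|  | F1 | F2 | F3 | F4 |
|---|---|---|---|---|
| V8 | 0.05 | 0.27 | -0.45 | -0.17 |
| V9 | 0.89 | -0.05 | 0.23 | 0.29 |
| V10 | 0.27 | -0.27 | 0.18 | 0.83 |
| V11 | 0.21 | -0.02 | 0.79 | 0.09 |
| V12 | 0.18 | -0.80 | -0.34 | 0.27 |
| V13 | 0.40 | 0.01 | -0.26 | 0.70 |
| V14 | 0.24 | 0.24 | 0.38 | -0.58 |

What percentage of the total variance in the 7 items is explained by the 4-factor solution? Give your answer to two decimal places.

SS loadings by factor: 1.1616, 0.8464, 1.2395, 1.7093; total = 4.9568.
Total variance with 7 standardized items is 7, so the solution explains 4.9568/7 = 0.7081 = 70.81%.

70.81%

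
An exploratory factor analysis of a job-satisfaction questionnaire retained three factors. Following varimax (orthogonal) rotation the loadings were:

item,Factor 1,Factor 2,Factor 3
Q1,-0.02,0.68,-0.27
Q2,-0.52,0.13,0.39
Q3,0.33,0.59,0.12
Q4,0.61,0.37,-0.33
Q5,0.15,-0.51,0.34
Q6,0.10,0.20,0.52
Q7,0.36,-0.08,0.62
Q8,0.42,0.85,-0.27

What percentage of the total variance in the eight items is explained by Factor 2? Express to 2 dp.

24.92%

SS loadings for Factor 2 = 0.68² + 0.13² + 0.59² + 0.37² + (-0.51)² + 0.20² + (-0.08)² + 0.85² = 1.9933
With 8 standardized items, total variance = 8. Proportion = 1.9933/8 = 0.2492 → 24.92%.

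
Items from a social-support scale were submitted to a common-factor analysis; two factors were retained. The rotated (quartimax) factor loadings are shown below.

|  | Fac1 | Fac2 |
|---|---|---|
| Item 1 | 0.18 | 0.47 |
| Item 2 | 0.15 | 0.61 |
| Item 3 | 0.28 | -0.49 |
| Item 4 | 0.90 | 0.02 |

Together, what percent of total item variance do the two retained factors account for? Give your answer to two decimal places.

44.42%

Communalities: 0.2533, 0.3946, 0.3185, 0.8104; Σh² = 1.7768.
Total variance with 4 standardized items is 4, so the solution explains 1.7768/4 = 0.4442 = 44.42%.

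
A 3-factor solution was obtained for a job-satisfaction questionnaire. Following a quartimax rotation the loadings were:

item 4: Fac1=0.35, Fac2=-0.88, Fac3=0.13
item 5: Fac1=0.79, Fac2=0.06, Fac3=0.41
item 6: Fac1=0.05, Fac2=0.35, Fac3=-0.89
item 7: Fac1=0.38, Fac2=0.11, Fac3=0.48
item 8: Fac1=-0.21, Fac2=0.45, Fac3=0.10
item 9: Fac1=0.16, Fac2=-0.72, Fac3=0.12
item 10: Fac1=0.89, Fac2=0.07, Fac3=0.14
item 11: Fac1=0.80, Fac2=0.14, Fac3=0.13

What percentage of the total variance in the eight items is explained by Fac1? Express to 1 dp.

SS loadings for Fac1 = 0.35² + 0.79² + 0.05² + 0.38² + (-0.21)² + 0.16² + 0.89² + 0.80² = 2.3953
With 8 standardized items, total variance = 8. Proportion = 2.3953/8 = 0.2994 → 29.94%.

29.9%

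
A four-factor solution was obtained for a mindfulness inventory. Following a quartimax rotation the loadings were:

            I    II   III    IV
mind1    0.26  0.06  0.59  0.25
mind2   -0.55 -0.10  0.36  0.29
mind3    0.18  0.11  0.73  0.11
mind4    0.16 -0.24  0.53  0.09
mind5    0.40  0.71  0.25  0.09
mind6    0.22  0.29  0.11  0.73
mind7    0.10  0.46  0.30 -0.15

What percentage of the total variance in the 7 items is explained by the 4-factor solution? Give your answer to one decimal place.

53.1%

SS loadings by factor: 0.6465, 0.8831, 1.4561, 0.7303; total = 3.7160.
Total variance with 7 standardized items is 7, so the solution explains 3.7160/7 = 0.5309 = 53.09%.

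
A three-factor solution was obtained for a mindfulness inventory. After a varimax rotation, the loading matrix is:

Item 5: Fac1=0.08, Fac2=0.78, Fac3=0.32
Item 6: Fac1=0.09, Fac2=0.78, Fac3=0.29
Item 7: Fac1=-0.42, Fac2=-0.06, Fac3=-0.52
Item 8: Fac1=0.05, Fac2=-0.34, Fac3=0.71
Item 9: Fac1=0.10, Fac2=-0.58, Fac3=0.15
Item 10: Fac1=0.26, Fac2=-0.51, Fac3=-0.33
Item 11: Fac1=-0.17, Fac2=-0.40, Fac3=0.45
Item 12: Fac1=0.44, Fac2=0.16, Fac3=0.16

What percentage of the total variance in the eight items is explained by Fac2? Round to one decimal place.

26.5%

SS loadings for Fac2 = 0.78² + 0.78² + (-0.06)² + (-0.34)² + (-0.58)² + (-0.51)² + (-0.40)² + 0.16² = 2.1181
With 8 standardized items, total variance = 8. Proportion = 2.1181/8 = 0.2648 → 26.48%.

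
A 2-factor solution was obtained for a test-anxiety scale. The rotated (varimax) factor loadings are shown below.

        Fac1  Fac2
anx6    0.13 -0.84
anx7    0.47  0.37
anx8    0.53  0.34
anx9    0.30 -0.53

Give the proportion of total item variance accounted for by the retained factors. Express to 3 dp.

SS loadings by factor: 0.6087, 1.2390; total = 1.8477.
Total variance with 4 standardized items is 4, so the solution explains 1.8477/4 = 0.4619.

0.462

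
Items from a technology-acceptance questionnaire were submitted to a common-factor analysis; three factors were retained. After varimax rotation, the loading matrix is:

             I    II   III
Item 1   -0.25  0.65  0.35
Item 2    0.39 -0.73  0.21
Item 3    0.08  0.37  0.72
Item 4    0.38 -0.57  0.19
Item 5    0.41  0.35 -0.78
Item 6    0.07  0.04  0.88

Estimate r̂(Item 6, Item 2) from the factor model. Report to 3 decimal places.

r̂ = Σ λ_i·λ_j across factors = (0.07)(0.39) + (0.04)(-0.73) + (0.88)(0.21)
  = +0.0273 -0.0292 +0.1848 = 0.1829

0.183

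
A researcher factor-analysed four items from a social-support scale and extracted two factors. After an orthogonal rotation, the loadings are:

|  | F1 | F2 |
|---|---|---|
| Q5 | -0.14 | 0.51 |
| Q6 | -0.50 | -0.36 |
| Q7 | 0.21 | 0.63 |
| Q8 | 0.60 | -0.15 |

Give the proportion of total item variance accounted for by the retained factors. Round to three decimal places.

0.371

SS loadings by factor: 0.6737, 0.8091; total = 1.4828.
Total variance with 4 standardized items is 4, so the solution explains 1.4828/4 = 0.3707.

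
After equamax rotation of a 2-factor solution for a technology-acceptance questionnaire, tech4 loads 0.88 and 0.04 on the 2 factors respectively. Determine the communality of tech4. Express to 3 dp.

h² = 0.88² + 0.04² = 0.7744 + 0.0016 = 0.7760

0.776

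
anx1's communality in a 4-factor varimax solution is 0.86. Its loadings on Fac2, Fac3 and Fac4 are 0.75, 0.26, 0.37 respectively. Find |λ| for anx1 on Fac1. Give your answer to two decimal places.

0.30

Under orthogonal rotation h² = Σλ², so λ_Fac1² = h² − (0.7670) = 0.86 − 0.7670 = 0.0930.
|λ| = √0.0930 = 0.3050.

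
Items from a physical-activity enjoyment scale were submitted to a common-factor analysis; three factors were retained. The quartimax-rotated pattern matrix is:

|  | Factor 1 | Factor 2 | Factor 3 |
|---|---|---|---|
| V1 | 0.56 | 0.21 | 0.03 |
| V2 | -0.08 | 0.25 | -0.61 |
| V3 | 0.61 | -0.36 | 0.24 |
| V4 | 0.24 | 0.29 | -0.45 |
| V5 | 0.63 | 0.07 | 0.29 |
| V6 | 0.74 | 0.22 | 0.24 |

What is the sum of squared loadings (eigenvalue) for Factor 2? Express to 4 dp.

SS loadings for Factor 2 = 0.21² + 0.25² + (-0.36)² + 0.29² + 0.07² + 0.22² = 0.0441 + 0.0625 + 0.1296 + 0.0841 + 0.0049 + 0.0484 = 0.3736

0.3736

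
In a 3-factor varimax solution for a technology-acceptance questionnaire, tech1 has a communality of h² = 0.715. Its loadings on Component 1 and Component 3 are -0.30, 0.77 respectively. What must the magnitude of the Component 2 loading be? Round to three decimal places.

Under orthogonal rotation h² = Σλ², so λ_Component 2² = h² − (0.6829) = 0.715 − 0.6829 = 0.0321.
|λ| = √0.0321 = 0.1792.

0.179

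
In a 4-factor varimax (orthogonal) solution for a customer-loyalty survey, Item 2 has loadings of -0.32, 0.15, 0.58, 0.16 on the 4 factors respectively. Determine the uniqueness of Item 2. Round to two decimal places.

h² = (-0.32)² + 0.15² + 0.58² + 0.16² = 0.1024 + 0.0225 + 0.3364 + 0.0256 = 0.4869
Uniqueness u² = 1 − h² = 1 − 0.4869 = 0.5131

0.51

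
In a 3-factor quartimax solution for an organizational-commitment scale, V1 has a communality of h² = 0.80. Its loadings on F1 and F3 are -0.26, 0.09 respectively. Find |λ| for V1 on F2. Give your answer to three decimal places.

Under orthogonal rotation h² = Σλ², so λ_F2² = h² − (0.0757) = 0.80 − 0.0757 = 0.7243.
|λ| = √0.7243 = 0.8511.

0.851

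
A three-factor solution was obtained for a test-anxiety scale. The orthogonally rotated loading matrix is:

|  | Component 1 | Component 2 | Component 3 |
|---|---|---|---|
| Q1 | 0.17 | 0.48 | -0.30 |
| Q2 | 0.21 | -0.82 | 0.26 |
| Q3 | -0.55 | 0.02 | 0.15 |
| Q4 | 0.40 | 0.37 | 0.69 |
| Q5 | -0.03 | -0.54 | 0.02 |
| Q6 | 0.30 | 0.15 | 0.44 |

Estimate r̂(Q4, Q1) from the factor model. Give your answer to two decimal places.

0.04

r̂ = Σ λ_i·λ_j across factors = (0.40)(0.17) + (0.37)(0.48) + (0.69)(-0.30)
  = +0.0680 +0.1776 -0.2070 = 0.0386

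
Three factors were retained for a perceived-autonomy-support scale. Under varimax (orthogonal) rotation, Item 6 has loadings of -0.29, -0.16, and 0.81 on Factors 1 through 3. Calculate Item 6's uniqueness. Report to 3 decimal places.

h² = (-0.29)² + (-0.16)² + 0.81² = 0.0841 + 0.0256 + 0.6561 = 0.7658
Uniqueness u² = 1 − h² = 1 − 0.7658 = 0.2342

0.234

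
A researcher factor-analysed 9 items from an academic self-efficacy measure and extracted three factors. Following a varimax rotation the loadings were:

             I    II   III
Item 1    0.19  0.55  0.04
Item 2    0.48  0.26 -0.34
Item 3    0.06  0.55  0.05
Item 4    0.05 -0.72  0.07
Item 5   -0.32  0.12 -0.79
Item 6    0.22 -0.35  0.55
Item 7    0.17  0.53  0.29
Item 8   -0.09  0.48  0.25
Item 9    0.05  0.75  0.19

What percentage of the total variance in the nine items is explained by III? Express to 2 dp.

SS loadings for III = 0.04² + (-0.34)² + 0.05² + 0.07² + (-0.79)² + 0.55² + 0.29² + 0.25² + 0.19² = 1.2339
With 9 standardized items, total variance = 9. Proportion = 1.2339/9 = 0.1371 → 13.71%.

13.71%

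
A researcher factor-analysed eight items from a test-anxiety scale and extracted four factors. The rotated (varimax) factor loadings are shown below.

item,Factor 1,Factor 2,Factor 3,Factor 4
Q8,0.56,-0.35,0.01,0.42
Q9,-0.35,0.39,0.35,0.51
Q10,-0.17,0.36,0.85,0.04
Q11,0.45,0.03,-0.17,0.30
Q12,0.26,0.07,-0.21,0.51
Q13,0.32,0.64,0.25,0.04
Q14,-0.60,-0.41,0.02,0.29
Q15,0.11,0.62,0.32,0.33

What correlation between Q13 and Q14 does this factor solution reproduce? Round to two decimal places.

-0.44

r̂ = Σ λ_i·λ_j across factors = (0.32)(-0.60) + (0.64)(-0.41) + (0.25)(0.02) + (0.04)(0.29)
  = -0.1920 -0.2624 +0.0050 +0.0116 = -0.4378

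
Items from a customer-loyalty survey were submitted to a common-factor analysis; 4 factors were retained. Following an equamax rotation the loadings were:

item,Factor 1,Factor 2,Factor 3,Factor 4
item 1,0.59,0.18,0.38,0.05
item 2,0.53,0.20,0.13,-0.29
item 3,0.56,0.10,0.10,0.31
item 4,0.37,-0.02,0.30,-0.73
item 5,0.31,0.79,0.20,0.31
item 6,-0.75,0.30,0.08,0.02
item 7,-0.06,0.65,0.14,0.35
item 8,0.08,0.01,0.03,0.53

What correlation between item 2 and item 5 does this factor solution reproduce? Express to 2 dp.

r̂ = Σ λ_i·λ_j across factors = (0.53)(0.31) + (0.20)(0.79) + (0.13)(0.20) + (-0.29)(0.31)
  = +0.1643 +0.1580 +0.0260 -0.0899 = 0.2584

0.26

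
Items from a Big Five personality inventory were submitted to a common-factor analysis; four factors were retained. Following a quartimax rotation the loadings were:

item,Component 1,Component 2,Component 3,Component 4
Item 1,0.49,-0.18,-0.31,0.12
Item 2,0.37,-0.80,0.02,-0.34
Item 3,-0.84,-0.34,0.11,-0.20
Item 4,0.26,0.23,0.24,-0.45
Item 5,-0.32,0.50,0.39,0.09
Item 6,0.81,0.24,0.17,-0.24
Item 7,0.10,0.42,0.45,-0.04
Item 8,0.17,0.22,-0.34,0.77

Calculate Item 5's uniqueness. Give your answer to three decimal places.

0.487

h² = (-0.32)² + 0.50² + 0.39² + 0.09² = 0.1024 + 0.2500 + 0.1521 + 0.0081 = 0.5126
Uniqueness u² = 1 − h² = 1 − 0.5126 = 0.4874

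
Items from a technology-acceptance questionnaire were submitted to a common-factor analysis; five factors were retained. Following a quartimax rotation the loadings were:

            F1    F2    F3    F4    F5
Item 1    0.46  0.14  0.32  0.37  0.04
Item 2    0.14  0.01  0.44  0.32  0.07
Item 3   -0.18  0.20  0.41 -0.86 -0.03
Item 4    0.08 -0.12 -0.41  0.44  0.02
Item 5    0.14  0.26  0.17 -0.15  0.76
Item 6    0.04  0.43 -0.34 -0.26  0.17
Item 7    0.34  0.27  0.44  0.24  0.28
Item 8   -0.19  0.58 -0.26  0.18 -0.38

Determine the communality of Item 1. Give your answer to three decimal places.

0.472

h² = 0.46² + 0.14² + 0.32² + 0.37² + 0.04² = 0.2116 + 0.0196 + 0.1024 + 0.1369 + 0.0016 = 0.4721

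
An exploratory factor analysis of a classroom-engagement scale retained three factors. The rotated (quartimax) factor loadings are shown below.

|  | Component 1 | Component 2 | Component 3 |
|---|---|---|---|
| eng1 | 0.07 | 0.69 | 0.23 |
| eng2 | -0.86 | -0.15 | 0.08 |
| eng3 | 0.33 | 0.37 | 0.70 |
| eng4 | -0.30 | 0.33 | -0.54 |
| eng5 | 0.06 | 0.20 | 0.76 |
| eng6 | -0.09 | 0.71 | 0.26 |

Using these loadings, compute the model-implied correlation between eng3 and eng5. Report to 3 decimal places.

r̂ = Σ λ_i·λ_j across factors = (0.33)(0.06) + (0.37)(0.20) + (0.70)(0.76)
  = +0.0198 +0.0740 +0.5320 = 0.6258

0.626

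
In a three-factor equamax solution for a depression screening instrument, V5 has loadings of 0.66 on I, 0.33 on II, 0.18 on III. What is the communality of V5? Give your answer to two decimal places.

0.58

h² = 0.66² + 0.33² + 0.18² = 0.4356 + 0.1089 + 0.0324 = 0.5769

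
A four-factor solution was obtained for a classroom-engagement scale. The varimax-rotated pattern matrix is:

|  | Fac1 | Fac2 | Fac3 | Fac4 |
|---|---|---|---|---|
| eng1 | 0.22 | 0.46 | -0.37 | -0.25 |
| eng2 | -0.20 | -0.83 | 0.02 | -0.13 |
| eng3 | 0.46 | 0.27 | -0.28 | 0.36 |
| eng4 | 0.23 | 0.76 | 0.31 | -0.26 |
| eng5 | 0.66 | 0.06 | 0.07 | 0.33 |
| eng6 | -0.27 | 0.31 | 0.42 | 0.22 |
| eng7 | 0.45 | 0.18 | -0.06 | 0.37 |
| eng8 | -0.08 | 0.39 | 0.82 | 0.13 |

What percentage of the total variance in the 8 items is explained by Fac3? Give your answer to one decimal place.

SS loadings for Fac3 = (-0.37)² + 0.02² + (-0.28)² + 0.31² + 0.07² + 0.42² + (-0.06)² + 0.82² = 1.1691
With 8 standardized items, total variance = 8. Proportion = 1.1691/8 = 0.1461 → 14.61%.

14.6%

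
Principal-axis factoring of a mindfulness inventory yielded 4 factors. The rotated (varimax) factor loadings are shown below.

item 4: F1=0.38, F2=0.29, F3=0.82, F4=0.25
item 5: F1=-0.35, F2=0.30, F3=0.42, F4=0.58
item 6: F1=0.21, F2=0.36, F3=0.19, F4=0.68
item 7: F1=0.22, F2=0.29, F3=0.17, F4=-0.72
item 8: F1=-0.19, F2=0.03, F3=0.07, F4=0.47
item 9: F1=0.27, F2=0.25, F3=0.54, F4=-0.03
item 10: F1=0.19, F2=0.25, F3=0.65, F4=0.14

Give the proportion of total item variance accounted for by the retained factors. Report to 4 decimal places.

SS loadings by factor: 0.5045, 0.5137, 1.6328, 1.6211; total = 4.2721.
Total variance with 7 standardized items is 7, so the solution explains 4.2721/7 = 0.6103.

0.6103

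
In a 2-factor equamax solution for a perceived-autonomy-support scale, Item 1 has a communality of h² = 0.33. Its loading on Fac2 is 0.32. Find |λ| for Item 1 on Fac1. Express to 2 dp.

0.48

Under orthogonal rotation h² = Σλ², so λ_Fac1² = h² − (0.1024) = 0.33 − 0.1024 = 0.2276.
|λ| = √0.2276 = 0.4771.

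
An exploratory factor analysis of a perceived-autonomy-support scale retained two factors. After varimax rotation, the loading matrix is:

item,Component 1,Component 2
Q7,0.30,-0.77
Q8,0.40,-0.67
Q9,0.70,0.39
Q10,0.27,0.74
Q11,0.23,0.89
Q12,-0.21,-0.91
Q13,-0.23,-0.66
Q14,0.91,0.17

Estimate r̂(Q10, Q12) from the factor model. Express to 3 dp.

r̂ = Σ λ_i·λ_j across factors = (0.27)(-0.21) + (0.74)(-0.91)
  = -0.0567 -0.6734 = -0.7301

-0.730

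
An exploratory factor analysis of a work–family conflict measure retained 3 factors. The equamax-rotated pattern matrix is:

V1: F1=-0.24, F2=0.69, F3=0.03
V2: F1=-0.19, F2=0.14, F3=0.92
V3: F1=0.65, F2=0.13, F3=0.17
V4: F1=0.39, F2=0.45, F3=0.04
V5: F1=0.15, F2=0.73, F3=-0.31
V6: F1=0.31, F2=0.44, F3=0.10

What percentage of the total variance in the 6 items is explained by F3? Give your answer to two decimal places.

16.40%

SS loadings for F3 = 0.03² + 0.92² + 0.17² + 0.04² + (-0.31)² + 0.10² = 0.9839
With 6 standardized items, total variance = 6. Proportion = 0.9839/6 = 0.1640 → 16.40%.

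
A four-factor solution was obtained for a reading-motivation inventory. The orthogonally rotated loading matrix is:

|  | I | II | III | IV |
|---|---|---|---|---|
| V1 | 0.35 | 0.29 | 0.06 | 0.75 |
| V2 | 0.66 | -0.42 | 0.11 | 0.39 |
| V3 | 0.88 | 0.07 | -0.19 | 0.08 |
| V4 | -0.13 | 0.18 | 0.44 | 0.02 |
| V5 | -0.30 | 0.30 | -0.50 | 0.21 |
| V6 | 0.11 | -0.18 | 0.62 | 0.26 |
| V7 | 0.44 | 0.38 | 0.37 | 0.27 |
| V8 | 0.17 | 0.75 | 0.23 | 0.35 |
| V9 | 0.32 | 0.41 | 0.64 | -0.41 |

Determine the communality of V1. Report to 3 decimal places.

h² = 0.35² + 0.29² + 0.06² + 0.75² = 0.1225 + 0.0841 + 0.0036 + 0.5625 = 0.7727

0.773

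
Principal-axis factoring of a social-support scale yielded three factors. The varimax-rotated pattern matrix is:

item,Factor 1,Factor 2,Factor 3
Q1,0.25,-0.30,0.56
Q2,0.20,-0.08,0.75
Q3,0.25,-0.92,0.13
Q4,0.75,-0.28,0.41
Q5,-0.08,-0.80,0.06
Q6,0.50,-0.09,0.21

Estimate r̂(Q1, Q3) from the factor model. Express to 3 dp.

r̂ = Σ λ_i·λ_j across factors = (0.25)(0.25) + (-0.30)(-0.92) + (0.56)(0.13)
  = +0.0625 +0.2760 +0.0728 = 0.4113

0.411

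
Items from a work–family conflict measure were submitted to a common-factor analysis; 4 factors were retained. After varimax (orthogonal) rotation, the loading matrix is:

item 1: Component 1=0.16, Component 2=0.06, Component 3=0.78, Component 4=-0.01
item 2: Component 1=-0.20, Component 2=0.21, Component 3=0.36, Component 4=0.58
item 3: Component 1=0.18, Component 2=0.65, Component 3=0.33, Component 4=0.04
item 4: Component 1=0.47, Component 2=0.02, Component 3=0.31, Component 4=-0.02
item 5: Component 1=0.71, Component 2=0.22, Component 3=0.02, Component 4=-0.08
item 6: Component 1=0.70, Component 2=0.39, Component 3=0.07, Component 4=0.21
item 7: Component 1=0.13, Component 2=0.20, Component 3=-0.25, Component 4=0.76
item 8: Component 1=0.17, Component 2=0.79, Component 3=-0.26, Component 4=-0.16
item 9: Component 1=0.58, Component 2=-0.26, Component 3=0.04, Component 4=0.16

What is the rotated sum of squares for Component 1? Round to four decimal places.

1.6952

SS loadings for Component 1 = 0.16² + (-0.20)² + 0.18² + 0.47² + 0.71² + 0.70² + 0.13² + 0.17² + 0.58² = 0.0256 + 0.0400 + 0.0324 + 0.2209 + 0.5041 + 0.4900 + 0.0169 + 0.0289 + 0.3364 = 1.6952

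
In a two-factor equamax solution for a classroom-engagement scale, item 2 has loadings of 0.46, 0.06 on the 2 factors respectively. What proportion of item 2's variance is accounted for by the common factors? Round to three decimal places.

0.215

h² = 0.46² + 0.06² = 0.2116 + 0.0036 = 0.2152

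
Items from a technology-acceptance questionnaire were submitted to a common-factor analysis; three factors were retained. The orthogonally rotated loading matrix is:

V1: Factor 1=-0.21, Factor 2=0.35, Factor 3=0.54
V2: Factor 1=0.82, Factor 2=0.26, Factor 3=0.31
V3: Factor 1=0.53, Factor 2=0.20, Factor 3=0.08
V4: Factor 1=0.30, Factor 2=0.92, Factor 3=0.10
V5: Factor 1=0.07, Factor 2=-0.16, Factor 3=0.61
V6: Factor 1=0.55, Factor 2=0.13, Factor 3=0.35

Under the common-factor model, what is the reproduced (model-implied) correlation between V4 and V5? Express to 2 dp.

r̂ = Σ λ_i·λ_j across factors = (0.30)(0.07) + (0.92)(-0.16) + (0.10)(0.61)
  = +0.0210 -0.1472 +0.0610 = -0.0652

-0.07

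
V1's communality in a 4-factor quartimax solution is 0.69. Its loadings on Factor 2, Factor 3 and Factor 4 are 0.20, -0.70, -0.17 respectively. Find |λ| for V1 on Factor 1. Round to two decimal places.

Under orthogonal rotation h² = Σλ², so λ_Factor 1² = h² − (0.5589) = 0.69 − 0.5589 = 0.1311.
|λ| = √0.1311 = 0.3621.

0.36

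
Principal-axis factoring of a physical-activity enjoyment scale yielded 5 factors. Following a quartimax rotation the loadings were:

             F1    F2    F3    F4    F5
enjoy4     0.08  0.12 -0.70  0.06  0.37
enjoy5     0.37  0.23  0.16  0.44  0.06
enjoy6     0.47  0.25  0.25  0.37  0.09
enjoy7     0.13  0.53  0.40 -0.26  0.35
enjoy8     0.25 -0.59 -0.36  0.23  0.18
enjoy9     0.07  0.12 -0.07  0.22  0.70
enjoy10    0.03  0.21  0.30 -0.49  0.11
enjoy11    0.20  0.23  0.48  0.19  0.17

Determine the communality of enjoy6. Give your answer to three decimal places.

h² = 0.47² + 0.25² + 0.25² + 0.37² + 0.09² = 0.2209 + 0.0625 + 0.0625 + 0.1369 + 0.0081 = 0.4909

0.491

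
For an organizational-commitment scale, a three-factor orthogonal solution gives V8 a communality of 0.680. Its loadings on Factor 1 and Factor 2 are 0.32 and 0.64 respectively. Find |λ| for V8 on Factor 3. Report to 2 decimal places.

0.41

Under orthogonal rotation h² = Σλ², so λ_Factor 3² = h² − (0.5120) = 0.680 − 0.5120 = 0.1680.
|λ| = √0.1680 = 0.4099.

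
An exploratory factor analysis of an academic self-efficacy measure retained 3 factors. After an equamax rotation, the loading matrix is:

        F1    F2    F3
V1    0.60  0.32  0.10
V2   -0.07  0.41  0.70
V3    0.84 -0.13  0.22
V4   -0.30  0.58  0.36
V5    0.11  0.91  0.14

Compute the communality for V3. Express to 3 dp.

0.771

h² = 0.84² + (-0.13)² + 0.22² = 0.7056 + 0.0169 + 0.0484 = 0.7709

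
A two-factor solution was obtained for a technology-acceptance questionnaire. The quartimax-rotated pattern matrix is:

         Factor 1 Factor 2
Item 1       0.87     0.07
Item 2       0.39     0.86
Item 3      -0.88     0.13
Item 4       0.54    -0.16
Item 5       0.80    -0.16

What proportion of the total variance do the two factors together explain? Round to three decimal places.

SS loadings by factor: 2.6150, 0.8126; total = 3.4276.
Total variance with 5 standardized items is 5, so the solution explains 3.4276/5 = 0.6855.

0.686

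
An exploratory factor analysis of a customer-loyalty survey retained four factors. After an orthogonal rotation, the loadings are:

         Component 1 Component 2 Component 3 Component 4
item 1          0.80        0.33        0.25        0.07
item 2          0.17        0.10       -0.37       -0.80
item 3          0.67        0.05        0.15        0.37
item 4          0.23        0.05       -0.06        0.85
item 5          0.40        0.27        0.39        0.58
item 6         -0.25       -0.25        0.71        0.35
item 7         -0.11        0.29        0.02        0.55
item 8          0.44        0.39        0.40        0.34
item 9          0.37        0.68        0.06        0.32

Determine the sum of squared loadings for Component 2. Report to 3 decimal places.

0.958

SS loadings for Component 2 = 0.33² + 0.10² + 0.05² + 0.05² + 0.27² + (-0.25)² + 0.29² + 0.39² + 0.68² = 0.1089 + 0.0100 + 0.0025 + 0.0025 + 0.0729 + 0.0625 + 0.0841 + 0.1521 + 0.4624 = 0.9579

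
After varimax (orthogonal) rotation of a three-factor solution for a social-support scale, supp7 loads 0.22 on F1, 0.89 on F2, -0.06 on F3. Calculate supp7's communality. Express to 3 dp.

0.844

h² = 0.22² + 0.89² + (-0.06)² = 0.0484 + 0.7921 + 0.0036 = 0.8441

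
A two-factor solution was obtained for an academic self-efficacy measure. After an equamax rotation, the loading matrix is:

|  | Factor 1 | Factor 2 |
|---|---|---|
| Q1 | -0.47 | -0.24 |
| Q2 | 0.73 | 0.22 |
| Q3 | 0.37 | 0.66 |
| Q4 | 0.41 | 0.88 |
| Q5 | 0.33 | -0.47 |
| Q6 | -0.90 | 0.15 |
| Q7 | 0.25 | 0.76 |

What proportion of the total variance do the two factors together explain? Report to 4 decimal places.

0.5967

SS loadings by factor: 2.0402, 2.1370; total = 4.1772.
Total variance with 7 standardized items is 7, so the solution explains 4.1772/7 = 0.5967.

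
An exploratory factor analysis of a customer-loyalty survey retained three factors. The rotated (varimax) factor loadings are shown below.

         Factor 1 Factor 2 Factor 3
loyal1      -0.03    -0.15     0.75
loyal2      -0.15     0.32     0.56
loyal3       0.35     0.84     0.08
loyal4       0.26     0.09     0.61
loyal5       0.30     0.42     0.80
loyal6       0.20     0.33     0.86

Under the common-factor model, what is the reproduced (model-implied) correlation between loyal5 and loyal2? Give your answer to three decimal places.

0.537

r̂ = Σ λ_i·λ_j across factors = (0.30)(-0.15) + (0.42)(0.32) + (0.80)(0.56)
  = -0.0450 +0.1344 +0.4480 = 0.5374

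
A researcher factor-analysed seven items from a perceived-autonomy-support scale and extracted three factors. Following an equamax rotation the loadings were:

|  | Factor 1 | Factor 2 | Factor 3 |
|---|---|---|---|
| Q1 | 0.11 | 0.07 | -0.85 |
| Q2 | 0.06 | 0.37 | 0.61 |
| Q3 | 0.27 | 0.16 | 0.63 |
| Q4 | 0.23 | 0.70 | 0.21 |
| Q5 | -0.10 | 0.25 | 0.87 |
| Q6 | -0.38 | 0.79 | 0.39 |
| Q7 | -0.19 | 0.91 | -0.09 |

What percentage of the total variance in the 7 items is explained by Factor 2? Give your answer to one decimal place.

31.0%

SS loadings for Factor 2 = 0.07² + 0.37² + 0.16² + 0.70² + 0.25² + 0.79² + 0.91² = 2.1721
With 7 standardized items, total variance = 7. Proportion = 2.1721/7 = 0.3103 → 31.03%.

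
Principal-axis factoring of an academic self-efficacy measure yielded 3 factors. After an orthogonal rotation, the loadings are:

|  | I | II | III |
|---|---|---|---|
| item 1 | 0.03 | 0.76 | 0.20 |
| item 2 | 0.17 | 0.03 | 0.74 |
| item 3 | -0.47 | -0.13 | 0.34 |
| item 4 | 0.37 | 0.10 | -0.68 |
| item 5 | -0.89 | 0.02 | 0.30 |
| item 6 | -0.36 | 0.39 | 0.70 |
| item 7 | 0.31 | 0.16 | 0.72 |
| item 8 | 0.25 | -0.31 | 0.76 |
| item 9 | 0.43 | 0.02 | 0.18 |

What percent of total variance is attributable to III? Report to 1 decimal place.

31.9%

SS loadings for III = 0.20² + 0.74² + 0.34² + (-0.68)² + 0.30² + 0.70² + 0.72² + 0.76² + 0.18² = 2.8740
With 9 standardized items, total variance = 9. Proportion = 2.8740/9 = 0.3193 → 31.93%.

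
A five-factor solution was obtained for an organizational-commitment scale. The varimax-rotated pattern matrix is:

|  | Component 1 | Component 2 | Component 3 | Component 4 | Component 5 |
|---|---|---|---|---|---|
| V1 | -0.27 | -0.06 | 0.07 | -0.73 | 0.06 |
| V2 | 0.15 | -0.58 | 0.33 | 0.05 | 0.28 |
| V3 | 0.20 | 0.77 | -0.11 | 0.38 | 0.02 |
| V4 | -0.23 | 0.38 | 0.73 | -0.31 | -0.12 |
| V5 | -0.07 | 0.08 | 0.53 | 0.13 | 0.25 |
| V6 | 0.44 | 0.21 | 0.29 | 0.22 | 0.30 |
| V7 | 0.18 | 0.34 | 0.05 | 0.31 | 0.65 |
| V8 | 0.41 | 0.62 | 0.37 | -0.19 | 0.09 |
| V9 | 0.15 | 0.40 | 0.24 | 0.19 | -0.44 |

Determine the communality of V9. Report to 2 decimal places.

h² = 0.15² + 0.40² + 0.24² + 0.19² + (-0.44)² = 0.0225 + 0.1600 + 0.0576 + 0.0361 + 0.1936 = 0.4698

0.47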